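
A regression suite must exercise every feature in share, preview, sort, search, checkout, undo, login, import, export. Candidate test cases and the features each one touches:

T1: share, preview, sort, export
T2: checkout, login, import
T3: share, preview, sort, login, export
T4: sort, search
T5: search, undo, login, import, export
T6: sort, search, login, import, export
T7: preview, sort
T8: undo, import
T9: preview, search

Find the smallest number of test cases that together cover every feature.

3

T1, T2, T5 together cover {share, preview, sort, search, checkout, undo, login, import, export} — every feature.
No 2 of the 9 test cases cover everything (all 36 pairs fall short), so 3 is minimum.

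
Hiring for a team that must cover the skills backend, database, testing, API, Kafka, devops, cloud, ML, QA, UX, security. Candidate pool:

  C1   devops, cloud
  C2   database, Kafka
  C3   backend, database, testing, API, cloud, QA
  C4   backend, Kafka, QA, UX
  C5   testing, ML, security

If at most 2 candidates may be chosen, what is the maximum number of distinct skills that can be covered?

Choosing C3, C4 covers {backend, database, testing, API, Kafka, cloud, QA, UX} — 8 skills.
No choice of 2 candidates does better; here devops, ML, security are left uncovered.

8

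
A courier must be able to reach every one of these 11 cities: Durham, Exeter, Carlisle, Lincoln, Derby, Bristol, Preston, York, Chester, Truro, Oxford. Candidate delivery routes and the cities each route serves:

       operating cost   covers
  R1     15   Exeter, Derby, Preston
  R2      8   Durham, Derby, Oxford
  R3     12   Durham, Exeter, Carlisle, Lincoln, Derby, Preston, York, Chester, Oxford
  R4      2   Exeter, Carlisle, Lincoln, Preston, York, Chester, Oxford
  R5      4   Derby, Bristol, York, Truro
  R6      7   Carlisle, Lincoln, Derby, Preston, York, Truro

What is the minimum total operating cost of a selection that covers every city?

14

R2, R4, R5 cover every city at operating cost 8 + 2 + 4 = 14.
Any cover uses at least 2 routes; among all covering selections none totals below 14.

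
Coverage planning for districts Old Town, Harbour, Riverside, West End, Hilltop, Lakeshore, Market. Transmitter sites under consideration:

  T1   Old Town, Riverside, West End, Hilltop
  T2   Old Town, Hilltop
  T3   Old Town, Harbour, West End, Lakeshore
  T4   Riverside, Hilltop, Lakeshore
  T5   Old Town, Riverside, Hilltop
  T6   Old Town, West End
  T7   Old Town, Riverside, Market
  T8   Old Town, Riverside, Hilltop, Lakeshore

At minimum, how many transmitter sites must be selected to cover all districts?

3

T1, T3, T7 together cover {Old Town, Harbour, Riverside, West End, Hilltop, Lakeshore, Market} — every district.
No 2 of the 8 transmitter sites cover everything (all 28 pairs fall short), so 3 is minimum.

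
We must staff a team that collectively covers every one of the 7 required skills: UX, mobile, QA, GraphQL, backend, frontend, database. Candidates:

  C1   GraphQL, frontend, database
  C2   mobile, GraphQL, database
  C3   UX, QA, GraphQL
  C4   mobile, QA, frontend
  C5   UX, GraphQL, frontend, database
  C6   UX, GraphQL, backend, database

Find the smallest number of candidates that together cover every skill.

2

C4, C6 together cover {UX, mobile, QA, GraphQL, backend, frontend, database} — every skill.
No single candidate contains all 7 skills, so 2 is optimal.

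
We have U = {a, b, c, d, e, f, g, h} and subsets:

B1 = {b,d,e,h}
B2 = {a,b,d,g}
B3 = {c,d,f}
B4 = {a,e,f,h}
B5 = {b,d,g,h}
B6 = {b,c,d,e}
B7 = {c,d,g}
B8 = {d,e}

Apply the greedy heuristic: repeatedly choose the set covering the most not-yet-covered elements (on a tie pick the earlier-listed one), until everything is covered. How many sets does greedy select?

Pick 1: B1 covers 4 new elements (b, d, e, h).
Pick 2: B2 covers 2 new elements (a, g).
Pick 3: B3 covers 2 new elements (c, f).
Greedy uses 3 sets.

3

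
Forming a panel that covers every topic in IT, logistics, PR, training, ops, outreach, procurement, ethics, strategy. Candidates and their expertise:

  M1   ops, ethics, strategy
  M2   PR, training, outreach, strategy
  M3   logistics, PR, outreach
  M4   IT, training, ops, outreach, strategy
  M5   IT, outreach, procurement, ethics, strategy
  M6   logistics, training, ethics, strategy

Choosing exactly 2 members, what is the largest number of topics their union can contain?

7

Choosing M2, M5 covers {IT, PR, training, outreach, procurement, ethics, strategy} — 7 topics.
No choice of 2 members does better; here logistics, ops are left uncovered.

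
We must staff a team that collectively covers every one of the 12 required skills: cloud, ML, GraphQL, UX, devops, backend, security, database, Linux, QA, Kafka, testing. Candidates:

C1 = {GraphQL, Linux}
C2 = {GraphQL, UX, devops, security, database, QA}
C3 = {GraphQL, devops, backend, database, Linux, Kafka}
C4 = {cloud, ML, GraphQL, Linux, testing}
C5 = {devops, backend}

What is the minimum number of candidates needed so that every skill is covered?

3

C2, C3, C4 together cover {cloud, ML, GraphQL, UX, devops, backend, security, database, Linux, QA, Kafka, testing} — every skill.
No 2 of the 5 candidates cover everything (all 10 pairs fall short), so 3 is minimum.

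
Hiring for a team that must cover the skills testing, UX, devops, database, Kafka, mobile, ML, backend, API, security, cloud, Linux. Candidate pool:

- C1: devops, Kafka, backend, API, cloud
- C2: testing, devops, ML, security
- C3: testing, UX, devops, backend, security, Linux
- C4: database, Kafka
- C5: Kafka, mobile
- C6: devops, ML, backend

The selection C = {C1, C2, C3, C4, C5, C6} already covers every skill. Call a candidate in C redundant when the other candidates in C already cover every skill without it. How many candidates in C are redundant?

Drop C1: API, cloud uncovered — not redundant.
Drop C2: the rest still cover every skill — redundant.
Drop C3: UX, Linux uncovered — not redundant.
Drop C4: database uncovered — not redundant.
Drop C5: mobile uncovered — not redundant.
Drop C6: the rest still cover every skill — redundant.
2 redundant: C2, C6.

2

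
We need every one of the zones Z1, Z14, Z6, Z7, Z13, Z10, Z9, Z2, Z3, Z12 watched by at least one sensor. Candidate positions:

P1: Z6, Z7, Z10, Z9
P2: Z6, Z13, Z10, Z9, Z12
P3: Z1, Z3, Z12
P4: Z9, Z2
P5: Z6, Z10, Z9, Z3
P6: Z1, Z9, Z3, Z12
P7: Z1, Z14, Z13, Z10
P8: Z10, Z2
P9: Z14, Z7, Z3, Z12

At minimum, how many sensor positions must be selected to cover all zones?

4

P1, P3, P4, P7 together cover {Z1, Z14, Z6, Z7, Z13, Z10, Z9, Z2, Z3, Z12} — every zone.
No 3 of the 9 sensor positions cover everything (all 84 triples fall short), so 4 is minimum.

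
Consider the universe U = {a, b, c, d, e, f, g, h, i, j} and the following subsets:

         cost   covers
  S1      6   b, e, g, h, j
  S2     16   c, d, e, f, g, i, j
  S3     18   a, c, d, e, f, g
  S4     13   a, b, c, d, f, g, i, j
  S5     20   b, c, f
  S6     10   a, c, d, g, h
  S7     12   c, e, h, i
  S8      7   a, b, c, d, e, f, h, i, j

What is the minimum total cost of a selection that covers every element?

13

S1, S8 cover every element at cost 6 + 7 = 13.
Any cover uses at least 2 sets; among all covering selections none totals below 13.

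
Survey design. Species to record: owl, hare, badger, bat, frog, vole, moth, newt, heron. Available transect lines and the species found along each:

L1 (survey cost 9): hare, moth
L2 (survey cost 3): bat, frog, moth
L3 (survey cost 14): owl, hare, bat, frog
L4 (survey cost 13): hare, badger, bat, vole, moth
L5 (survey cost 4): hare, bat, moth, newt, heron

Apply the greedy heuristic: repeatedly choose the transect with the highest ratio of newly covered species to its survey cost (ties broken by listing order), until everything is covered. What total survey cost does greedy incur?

34

Pick 1: L5 adds 5 new (hare, bat, moth, newt, heron) at survey cost 4 (ratio 5/4).
Pick 2: L2 adds 1 new (frog) at survey cost 3 (ratio 1/3).
Pick 3: L4 adds 2 new (badger, vole) at survey cost 13 (ratio 2/13).
Pick 4: L3 adds 1 new (owl) at survey cost 14 (ratio 1/14).
Greedy total survey cost: 4 + 3 + 13 + 14 = 34. (The true optimum is 31, so greedy overshoots here.)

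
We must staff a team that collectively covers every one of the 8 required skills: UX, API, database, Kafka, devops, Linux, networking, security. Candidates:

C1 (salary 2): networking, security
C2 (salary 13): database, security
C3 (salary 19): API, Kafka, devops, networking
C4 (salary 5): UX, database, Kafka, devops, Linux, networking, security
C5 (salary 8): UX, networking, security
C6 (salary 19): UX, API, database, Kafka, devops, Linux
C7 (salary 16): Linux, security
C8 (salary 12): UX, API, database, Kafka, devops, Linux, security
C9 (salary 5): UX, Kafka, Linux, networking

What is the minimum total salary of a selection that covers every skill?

14

C1, C8 cover every skill at salary 2 + 12 = 14.
Any cover uses at least 2 candidates; among all covering selections none totals below 14.
Greedy by coverage-per-salary would pick C4, C8 for 17 — worse than the optimum 14.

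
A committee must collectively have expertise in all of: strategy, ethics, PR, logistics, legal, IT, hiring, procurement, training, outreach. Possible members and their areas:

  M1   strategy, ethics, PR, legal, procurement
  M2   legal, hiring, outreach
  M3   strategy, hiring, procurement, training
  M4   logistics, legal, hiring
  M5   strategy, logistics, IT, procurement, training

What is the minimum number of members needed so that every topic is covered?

M1, M2, M5 together cover {strategy, ethics, PR, logistics, legal, IT, hiring, procurement, training, outreach} — every topic.
No 2 of the 5 members cover everything (all 10 pairs fall short), so 3 is minimum.

3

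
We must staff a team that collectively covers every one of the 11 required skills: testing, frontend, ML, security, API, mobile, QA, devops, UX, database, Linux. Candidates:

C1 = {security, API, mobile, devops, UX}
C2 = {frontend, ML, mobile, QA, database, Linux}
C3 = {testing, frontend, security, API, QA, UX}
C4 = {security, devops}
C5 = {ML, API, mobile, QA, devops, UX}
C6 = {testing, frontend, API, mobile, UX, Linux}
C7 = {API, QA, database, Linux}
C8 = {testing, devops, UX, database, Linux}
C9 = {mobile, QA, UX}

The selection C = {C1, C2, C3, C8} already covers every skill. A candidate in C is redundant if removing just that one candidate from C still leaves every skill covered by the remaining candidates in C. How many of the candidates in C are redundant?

Drop C1: the rest still cover every skill — redundant.
Drop C2: ML uncovered — not redundant.
Drop C3: the rest still cover every skill — redundant.
Drop C8: the rest still cover every skill — redundant.
3 redundant: C1, C3, C8.

3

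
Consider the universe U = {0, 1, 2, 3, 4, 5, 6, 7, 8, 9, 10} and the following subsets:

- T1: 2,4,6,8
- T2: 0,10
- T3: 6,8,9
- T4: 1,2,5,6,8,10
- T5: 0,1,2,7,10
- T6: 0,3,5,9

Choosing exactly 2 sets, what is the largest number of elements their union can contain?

Choosing T4, T6 covers {0, 1, 2, 3, 5, 6, 8, 9, 10} — 9 elements.
No choice of 2 sets does better; here 4, 7 are left uncovered.

9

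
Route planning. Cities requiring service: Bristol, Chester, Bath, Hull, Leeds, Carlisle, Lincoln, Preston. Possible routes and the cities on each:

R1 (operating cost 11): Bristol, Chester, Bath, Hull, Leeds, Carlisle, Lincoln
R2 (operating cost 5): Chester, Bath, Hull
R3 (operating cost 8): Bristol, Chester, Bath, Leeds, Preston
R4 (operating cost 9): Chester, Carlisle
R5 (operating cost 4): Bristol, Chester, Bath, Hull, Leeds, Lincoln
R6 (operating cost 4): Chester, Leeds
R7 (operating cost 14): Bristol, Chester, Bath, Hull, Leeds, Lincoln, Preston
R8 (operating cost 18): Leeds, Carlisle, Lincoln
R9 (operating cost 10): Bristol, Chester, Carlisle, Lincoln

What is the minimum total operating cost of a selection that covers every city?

R1, R3 cover every city at operating cost 11 + 8 = 19.
Any cover uses at least 2 routes; among all covering selections none totals below 19.

19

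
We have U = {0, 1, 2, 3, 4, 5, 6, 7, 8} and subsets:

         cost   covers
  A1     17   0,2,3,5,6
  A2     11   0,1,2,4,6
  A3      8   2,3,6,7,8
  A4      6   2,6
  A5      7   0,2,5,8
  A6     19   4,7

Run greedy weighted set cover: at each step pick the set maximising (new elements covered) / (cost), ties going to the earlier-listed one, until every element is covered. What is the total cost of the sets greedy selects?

Pick 1: A3 adds 5 new (2, 3, 6, 7, 8) at cost 8 (ratio 5/8).
Pick 2: A5 adds 2 new (0, 5) at cost 7 (ratio 2/7).
Pick 3: A2 adds 2 new (1, 4) at cost 11 (ratio 2/11).
Greedy total cost: 8 + 7 + 11 = 26.

26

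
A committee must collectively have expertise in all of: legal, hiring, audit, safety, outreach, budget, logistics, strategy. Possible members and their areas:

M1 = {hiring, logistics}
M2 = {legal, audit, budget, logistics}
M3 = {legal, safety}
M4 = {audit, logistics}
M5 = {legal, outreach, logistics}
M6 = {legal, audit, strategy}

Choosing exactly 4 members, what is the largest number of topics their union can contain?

Choosing M1, M2, M3, M5 covers {legal, hiring, audit, safety, outreach, budget, logistics} — 7 topics.
No choice of 4 members does better; here strategy is left uncovered.

7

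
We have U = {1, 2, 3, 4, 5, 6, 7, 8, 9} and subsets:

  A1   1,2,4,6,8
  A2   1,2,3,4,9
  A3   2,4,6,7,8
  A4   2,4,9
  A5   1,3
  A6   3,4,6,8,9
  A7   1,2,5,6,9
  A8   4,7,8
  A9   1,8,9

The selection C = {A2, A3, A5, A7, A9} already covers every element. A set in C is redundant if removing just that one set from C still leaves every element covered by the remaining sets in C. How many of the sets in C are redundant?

3

Drop A2: the rest still cover every element — redundant.
Drop A3: 7 uncovered — not redundant.
Drop A5: the rest still cover every element — redundant.
Drop A7: 5 uncovered — not redundant.
Drop A9: the rest still cover every element — redundant.
3 redundant: A2, A5, A9.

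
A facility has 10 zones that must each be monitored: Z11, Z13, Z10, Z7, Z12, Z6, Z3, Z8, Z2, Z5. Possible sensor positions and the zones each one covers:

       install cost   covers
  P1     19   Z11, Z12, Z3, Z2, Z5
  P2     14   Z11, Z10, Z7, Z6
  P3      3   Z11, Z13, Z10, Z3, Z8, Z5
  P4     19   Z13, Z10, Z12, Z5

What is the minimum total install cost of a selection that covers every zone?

P1, P2, P3 cover every zone at install cost 19 + 14 + 3 = 36.
Any cover uses at least 3 sensor positions; among all covering selections none totals below 36.

36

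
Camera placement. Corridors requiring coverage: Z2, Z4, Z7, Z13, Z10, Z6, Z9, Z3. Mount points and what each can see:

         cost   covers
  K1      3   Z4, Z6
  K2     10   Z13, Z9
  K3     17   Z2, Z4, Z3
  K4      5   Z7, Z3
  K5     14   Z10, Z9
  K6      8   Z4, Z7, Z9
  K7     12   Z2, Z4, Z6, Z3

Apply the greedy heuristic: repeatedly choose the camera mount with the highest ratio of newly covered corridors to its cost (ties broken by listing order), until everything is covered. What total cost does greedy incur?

Pick 1: K1 adds 2 new (Z4, Z6) at cost 3 (ratio 2/3).
Pick 2: K4 adds 2 new (Z7, Z3) at cost 5 (ratio 2/5).
Pick 3: K2 adds 2 new (Z13, Z9) at cost 10 (ratio 2/10).
Pick 4: K7 adds 1 new (Z2) at cost 12 (ratio 1/12).
Pick 5: K5 adds 1 new (Z10) at cost 14 (ratio 1/14).
Greedy total cost: 3 + 5 + 10 + 12 + 14 = 44. (The true optimum is 41, so greedy overshoots here.)

44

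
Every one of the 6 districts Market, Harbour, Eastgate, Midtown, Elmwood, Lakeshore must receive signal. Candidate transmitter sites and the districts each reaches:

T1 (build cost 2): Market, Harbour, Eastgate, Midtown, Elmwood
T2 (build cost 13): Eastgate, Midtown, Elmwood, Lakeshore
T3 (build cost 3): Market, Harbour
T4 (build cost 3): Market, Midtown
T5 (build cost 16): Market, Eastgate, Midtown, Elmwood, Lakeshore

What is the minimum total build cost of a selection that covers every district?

T1, T2 cover every district at build cost 2 + 13 = 15.
Any cover uses at least 2 transmitter sites; among all covering selections none totals below 15.

15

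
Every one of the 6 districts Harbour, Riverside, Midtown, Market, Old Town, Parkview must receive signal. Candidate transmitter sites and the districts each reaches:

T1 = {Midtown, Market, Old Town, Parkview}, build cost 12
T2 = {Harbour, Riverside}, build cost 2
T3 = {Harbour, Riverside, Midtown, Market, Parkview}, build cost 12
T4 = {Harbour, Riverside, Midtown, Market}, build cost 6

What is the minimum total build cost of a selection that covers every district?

T1, T2 cover every district at build cost 12 + 2 = 14.
Any cover uses at least 2 transmitter sites; among all covering selections none totals below 14.

14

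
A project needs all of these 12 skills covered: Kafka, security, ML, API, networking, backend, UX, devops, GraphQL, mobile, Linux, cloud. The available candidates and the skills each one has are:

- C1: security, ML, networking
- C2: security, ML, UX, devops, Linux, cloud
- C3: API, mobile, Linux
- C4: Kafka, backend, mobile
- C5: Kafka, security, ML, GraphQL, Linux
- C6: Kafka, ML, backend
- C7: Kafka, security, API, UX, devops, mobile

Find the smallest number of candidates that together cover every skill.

5

C1, C2, C3, C4, C5 together cover {Kafka, security, ML, API, networking, backend, UX, devops, GraphQL, mobile, Linux, cloud} — every skill.
No 4 of the 7 candidates cover everything (all 35 size-4 selections fall short), so 5 is minimum.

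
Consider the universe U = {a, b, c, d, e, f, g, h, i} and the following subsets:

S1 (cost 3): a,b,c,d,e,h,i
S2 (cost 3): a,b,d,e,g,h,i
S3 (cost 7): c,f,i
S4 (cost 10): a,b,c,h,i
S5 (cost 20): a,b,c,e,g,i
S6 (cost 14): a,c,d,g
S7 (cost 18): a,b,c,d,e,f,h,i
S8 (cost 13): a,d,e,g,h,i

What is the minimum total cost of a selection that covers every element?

S2, S3 cover every element at cost 3 + 7 = 10.
Any cover uses at least 2 sets; among all covering selections none totals below 10.
Greedy by coverage-per-cost would pick S1, S2, S3 for 13 — worse than the optimum 10.

10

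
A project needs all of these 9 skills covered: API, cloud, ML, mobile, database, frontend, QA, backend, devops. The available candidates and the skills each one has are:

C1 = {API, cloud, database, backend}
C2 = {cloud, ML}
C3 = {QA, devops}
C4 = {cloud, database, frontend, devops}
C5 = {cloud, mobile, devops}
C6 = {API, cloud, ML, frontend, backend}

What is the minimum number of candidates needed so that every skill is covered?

4

C1, C3, C5, C6 together cover {API, cloud, ML, mobile, database, frontend, QA, backend, devops} — every skill.
No 3 of the 6 candidates cover everything (all 20 triples fall short), so 4 is minimum.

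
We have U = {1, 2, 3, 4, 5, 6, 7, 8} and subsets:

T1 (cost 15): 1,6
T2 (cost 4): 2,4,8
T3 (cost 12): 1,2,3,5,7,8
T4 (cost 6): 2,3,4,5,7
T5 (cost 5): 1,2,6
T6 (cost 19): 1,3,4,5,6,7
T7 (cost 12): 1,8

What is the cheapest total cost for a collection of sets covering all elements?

15

T2, T4, T5 cover every element at cost 4 + 6 + 5 = 15.
Any cover uses at least 2 sets; among all covering selections none totals below 15.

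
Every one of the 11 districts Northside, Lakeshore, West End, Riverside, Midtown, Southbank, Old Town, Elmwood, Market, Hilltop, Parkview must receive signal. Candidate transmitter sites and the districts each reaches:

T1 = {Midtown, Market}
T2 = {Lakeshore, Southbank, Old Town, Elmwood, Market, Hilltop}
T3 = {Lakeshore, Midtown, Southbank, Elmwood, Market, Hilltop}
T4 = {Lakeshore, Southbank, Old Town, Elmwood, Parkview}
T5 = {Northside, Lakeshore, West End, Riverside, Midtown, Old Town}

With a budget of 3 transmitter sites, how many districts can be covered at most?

Choosing T2, T4, T5 covers {Northside, Lakeshore, West End, Riverside, Midtown, Southbank, Old Town, Elmwood, Market, Hilltop, Parkview} — 11 districts.
That is all 11 districts.

11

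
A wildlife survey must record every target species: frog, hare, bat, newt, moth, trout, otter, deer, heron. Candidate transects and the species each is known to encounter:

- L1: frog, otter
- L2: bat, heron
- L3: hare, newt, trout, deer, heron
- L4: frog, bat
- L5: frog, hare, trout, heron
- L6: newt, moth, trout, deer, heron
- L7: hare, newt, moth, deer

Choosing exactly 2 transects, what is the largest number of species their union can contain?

7

Choosing L1, L3 covers {frog, hare, newt, trout, otter, deer, heron} — 7 species.
No choice of 2 transects does better; here bat, moth are left uncovered.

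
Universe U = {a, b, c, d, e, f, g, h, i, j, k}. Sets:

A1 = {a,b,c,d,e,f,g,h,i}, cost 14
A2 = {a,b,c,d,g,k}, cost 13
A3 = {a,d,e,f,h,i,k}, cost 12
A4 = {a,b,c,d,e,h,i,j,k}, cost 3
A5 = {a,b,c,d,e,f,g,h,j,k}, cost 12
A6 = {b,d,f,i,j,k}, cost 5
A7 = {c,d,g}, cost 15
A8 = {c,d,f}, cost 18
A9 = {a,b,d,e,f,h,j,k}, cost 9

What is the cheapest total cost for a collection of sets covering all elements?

15

A4, A5 cover every element at cost 3 + 12 = 15.
Any cover uses at least 2 sets; among all covering selections none totals below 15.
Greedy by coverage-per-cost would pick A4, A6, A5 for 20 — worse than the optimum 15.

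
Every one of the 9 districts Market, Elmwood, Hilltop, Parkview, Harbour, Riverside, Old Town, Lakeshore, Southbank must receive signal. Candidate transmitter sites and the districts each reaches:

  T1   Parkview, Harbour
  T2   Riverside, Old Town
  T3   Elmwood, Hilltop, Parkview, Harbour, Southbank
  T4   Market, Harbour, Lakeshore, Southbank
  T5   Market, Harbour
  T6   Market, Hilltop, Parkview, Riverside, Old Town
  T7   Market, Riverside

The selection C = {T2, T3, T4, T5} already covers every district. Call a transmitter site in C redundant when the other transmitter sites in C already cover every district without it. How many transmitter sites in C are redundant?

Drop T2: Riverside, Old Town uncovered — not redundant.
Drop T3: Elmwood, Hilltop, Parkview uncovered — not redundant.
Drop T4: Lakeshore uncovered — not redundant.
Drop T5: the rest still cover every district — redundant.
1 redundant: T5.

1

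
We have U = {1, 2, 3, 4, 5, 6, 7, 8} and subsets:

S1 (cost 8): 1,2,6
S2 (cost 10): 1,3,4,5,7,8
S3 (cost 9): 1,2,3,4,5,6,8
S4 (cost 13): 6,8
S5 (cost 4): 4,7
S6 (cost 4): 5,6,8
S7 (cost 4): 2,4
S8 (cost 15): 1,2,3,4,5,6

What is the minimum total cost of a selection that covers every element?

13

S3, S5 cover every element at cost 9 + 4 = 13.
Any cover uses at least 2 sets; among all covering selections none totals below 13.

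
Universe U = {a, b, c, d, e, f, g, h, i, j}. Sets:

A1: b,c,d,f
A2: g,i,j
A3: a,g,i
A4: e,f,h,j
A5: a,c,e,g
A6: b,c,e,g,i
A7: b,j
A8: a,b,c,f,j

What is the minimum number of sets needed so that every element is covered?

A1, A3, A4 together cover {a, b, c, d, e, f, g, h, i, j} — every element.
No 2 of the 8 sets cover everything (all 28 pairs fall short), so 3 is minimum.
Greedy (largest uncovered first) would take A6, A4, A1, A3 — 4 sets — but 3 suffice.

3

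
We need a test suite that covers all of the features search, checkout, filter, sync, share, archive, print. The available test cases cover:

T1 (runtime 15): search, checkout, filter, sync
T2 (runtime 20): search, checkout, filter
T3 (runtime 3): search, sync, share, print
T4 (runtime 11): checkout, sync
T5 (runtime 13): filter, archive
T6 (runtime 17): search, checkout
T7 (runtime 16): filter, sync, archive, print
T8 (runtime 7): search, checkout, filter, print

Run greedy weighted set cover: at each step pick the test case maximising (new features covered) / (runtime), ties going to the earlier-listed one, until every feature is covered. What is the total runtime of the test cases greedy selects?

Pick 1: T3 adds 4 new (search, sync, share, print) at runtime 3 (ratio 4/3).
Pick 2: T8 adds 2 new (checkout, filter) at runtime 7 (ratio 2/7).
Pick 3: T5 adds 1 new (archive) at runtime 13 (ratio 1/13).
Greedy total runtime: 3 + 7 + 13 = 23.

23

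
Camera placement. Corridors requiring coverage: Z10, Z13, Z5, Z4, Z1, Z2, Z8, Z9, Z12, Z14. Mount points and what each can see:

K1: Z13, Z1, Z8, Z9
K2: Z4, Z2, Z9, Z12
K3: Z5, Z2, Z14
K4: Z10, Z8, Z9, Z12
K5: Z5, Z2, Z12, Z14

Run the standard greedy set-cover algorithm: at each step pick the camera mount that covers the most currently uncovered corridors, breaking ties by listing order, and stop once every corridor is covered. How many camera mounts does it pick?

4

Pick 1: K1 covers 4 new corridors (Z13, Z1, Z8, Z9).
Pick 2: K5 covers 4 new corridors (Z5, Z2, Z12, Z14).
Pick 3: K2 covers 1 new corridors (Z4).
Pick 4: K4 covers 1 new corridors (Z10).
Greedy uses 4 camera mounts.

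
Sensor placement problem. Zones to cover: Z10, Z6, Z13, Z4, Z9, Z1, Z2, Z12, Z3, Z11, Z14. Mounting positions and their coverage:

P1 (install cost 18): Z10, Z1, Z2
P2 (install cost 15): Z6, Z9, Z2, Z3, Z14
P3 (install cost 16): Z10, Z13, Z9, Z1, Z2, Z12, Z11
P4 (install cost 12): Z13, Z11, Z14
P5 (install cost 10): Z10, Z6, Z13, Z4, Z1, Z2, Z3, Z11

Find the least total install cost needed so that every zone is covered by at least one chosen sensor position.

38

P3, P4, P5 cover every zone at install cost 16 + 12 + 10 = 38.
Any cover uses at least 3 sensor positions; among all covering selections none totals below 38.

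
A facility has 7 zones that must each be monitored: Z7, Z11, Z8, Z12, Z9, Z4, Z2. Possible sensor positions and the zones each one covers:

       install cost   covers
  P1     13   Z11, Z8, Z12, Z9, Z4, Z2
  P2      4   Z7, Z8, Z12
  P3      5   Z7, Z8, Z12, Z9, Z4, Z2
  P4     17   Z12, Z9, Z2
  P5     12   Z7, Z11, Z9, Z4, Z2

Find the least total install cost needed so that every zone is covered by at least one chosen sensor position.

P2, P5 cover every zone at install cost 4 + 12 = 16.
Any cover uses at least 2 sensor positions; among all covering selections none totals below 16.
Greedy by coverage-per-install cost would pick P3, P5 for 17 — worse than the optimum 16.

16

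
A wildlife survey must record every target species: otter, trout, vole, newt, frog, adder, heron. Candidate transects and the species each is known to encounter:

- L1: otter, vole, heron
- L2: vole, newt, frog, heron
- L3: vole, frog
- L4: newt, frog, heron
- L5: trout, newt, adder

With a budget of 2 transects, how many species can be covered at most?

Choosing L1, L5 covers {otter, trout, vole, newt, adder, heron} — 6 species.
No choice of 2 transects does better; here frog is left uncovered.

6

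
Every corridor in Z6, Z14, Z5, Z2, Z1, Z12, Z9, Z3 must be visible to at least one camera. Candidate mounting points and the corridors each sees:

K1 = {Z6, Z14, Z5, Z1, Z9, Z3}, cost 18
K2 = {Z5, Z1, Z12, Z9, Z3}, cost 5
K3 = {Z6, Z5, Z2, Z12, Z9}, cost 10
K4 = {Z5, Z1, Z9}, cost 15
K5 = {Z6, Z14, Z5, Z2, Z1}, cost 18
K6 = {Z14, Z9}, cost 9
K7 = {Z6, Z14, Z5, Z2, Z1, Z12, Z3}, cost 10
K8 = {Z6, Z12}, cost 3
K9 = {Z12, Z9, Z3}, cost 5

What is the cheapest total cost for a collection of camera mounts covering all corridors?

K2, K7 cover every corridor at cost 5 + 10 = 15.
Any cover uses at least 2 camera mounts; among all covering selections none totals below 15.

15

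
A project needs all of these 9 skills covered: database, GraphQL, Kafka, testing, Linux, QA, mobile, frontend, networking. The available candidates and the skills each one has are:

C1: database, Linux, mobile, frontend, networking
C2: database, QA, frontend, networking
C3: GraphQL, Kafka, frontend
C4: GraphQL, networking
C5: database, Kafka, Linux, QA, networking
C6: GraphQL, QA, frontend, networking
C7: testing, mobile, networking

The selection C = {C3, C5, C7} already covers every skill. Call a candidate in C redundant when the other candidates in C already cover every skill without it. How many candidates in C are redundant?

0

Drop C3: GraphQL, frontend uncovered — not redundant.
Drop C5: database, Linux, QA uncovered — not redundant.
Drop C7: testing, mobile uncovered — not redundant.
None of the candidates in C is redundant.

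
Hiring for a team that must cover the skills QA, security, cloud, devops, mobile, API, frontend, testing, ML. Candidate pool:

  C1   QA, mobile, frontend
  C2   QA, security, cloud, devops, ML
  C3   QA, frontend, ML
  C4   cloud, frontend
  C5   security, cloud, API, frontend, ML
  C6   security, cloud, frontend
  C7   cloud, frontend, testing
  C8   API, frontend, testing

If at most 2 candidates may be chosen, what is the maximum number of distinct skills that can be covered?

Choosing C2, C8 covers {QA, security, cloud, devops, API, frontend, testing, ML} — 8 skills.
No choice of 2 candidates does better; here mobile is left uncovered.

8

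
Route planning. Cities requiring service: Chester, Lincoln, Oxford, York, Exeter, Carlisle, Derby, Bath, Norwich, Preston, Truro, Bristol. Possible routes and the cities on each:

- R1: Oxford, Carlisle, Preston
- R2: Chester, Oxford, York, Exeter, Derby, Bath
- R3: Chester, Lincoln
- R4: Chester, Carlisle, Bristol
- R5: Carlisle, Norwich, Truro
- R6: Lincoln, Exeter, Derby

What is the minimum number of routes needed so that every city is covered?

5

R1, R2, R3, R4, R5 together cover {Chester, Lincoln, Oxford, York, Exeter, Carlisle, Derby, Bath, Norwich, Preston, Truro, Bristol} — every city.
No 4 of the 6 routes cover everything (all 15 size-4 selections fall short), so 5 is minimum.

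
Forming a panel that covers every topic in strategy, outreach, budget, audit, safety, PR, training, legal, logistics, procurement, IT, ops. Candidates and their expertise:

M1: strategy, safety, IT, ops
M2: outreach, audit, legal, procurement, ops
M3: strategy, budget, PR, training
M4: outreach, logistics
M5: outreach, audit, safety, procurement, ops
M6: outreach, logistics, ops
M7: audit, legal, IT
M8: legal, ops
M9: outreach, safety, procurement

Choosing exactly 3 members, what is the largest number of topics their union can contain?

11

Choosing M1, M2, M3 covers {strategy, outreach, budget, audit, safety, PR, training, legal, procurement, IT, ops} — 11 topics.
No choice of 3 members does better; here logistics is left uncovered.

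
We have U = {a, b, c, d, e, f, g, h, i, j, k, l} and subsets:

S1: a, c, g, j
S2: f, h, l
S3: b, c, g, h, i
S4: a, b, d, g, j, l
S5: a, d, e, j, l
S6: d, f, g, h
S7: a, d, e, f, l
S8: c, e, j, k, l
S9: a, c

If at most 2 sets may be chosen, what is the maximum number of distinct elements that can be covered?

Choosing S3, S5 covers {a, b, c, d, e, g, h, i, j, l} — 10 elements.
No choice of 2 sets does better; here f, k are left uncovered.

10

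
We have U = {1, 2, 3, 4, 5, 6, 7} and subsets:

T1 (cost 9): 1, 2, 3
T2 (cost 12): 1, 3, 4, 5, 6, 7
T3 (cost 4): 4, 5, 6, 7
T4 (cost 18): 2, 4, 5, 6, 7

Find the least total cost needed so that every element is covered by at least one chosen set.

13

T1, T3 cover every element at cost 9 + 4 = 13.
Any cover uses at least 2 sets; among all covering selections none totals below 13.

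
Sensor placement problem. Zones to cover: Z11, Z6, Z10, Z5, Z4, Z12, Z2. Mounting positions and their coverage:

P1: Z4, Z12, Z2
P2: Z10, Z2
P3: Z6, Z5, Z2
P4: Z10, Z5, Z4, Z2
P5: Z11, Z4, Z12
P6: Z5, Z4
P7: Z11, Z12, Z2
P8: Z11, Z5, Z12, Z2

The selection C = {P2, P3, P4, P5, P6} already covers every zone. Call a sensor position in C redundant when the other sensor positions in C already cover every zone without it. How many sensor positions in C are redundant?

Drop P2: the rest still cover every zone — redundant.
Drop P3: Z6 uncovered — not redundant.
Drop P4: the rest still cover every zone — redundant.
Drop P5: Z11, Z12 uncovered — not redundant.
Drop P6: the rest still cover every zone — redundant.
3 redundant: P2, P4, P6.

3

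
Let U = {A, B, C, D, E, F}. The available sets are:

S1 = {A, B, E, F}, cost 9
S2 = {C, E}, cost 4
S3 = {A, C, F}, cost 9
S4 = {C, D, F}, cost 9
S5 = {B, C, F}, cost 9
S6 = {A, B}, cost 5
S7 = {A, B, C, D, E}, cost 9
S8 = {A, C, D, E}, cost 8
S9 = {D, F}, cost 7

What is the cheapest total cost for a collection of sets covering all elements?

S7, S9 cover every element at cost 9 + 7 = 16.
Any cover uses at least 2 sets; among all covering selections none totals below 16.

16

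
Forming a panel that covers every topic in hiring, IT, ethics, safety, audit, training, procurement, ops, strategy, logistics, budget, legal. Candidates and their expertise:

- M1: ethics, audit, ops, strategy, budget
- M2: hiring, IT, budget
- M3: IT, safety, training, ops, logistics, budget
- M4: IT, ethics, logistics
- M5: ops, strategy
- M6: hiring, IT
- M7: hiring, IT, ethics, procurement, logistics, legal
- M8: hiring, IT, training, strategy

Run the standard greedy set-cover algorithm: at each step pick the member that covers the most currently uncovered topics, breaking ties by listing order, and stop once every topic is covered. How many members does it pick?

3

Pick 1: M3 covers 6 new topics (IT, safety, training, ops, logistics, budget).
Pick 2: M7 covers 4 new topics (hiring, ethics, procurement, legal).
Pick 3: M1 covers 2 new topics (audit, strategy).
Greedy uses 3 members.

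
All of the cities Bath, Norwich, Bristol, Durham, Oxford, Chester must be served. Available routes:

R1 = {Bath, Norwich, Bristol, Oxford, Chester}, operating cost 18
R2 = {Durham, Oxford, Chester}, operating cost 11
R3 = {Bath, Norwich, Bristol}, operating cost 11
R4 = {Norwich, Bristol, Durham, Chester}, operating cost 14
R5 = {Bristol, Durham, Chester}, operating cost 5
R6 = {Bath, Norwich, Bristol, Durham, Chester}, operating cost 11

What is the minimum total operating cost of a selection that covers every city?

R2, R3 cover every city at operating cost 11 + 11 = 22.
Any cover uses at least 2 routes; among all covering selections none totals below 22.
Greedy by coverage-per-operating cost would pick R5, R3, R2 for 27 — worse than the optimum 22.

22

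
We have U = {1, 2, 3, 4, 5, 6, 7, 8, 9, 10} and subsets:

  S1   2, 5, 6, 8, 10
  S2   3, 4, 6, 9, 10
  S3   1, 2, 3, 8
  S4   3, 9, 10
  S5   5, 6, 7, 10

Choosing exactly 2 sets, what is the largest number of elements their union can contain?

8

Choosing S1, S2 covers {2, 3, 4, 5, 6, 8, 9, 10} — 8 elements.
No choice of 2 sets does better; here 1, 7 are left uncovered.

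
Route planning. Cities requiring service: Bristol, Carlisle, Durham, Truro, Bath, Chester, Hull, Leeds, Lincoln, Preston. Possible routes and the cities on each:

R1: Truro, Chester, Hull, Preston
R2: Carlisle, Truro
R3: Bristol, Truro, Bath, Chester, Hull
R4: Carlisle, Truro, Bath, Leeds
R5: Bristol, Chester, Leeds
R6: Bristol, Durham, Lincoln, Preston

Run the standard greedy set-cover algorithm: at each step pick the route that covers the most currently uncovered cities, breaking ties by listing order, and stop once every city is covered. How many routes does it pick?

Pick 1: R3 covers 5 new cities (Bristol, Truro, Bath, Chester, Hull).
Pick 2: R6 covers 3 new cities (Durham, Lincoln, Preston).
Pick 3: R4 covers 2 new cities (Carlisle, Leeds).
Greedy uses 3 routes.

3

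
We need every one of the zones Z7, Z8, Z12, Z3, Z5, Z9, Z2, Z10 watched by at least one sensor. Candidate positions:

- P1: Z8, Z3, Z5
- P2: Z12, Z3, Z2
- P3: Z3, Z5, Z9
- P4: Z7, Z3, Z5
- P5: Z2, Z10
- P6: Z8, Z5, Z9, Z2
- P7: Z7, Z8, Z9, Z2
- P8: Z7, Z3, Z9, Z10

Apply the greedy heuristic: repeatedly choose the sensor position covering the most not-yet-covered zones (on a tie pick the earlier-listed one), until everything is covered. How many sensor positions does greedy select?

Pick 1: P6 covers 4 new zones (Z8, Z5, Z9, Z2).
Pick 2: P8 covers 3 new zones (Z7, Z3, Z10).
Pick 3: P2 covers 1 new zones (Z12).
Greedy uses 3 sensor positions.

3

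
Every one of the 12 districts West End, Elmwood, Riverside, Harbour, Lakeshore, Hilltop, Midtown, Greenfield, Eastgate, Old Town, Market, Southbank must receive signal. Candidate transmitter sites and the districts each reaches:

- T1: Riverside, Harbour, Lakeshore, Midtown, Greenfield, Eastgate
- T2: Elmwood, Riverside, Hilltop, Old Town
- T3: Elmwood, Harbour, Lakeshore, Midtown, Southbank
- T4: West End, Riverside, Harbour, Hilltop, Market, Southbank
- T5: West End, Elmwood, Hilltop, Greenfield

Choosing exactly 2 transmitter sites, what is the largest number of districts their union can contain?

10

Choosing T1, T4 covers {West End, Riverside, Harbour, Lakeshore, Hilltop, Midtown, Greenfield, Eastgate, Market, Southbank} — 10 districts.
No choice of 2 transmitter sites does better; here Elmwood, Old Town are left uncovered.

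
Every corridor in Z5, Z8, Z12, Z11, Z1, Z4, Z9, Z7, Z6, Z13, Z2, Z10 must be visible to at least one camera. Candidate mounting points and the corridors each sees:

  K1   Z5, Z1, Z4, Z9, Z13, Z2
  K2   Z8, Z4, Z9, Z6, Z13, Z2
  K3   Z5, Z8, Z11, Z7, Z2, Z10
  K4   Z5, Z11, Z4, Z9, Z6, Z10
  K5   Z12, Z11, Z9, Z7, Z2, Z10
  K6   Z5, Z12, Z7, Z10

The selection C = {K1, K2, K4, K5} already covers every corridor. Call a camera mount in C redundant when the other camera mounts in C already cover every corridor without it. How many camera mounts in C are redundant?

Drop K1: Z1 uncovered — not redundant.
Drop K2: Z8 uncovered — not redundant.
Drop K4: the rest still cover every corridor — redundant.
Drop K5: Z12, Z7 uncovered — not redundant.
1 redundant: K4.

1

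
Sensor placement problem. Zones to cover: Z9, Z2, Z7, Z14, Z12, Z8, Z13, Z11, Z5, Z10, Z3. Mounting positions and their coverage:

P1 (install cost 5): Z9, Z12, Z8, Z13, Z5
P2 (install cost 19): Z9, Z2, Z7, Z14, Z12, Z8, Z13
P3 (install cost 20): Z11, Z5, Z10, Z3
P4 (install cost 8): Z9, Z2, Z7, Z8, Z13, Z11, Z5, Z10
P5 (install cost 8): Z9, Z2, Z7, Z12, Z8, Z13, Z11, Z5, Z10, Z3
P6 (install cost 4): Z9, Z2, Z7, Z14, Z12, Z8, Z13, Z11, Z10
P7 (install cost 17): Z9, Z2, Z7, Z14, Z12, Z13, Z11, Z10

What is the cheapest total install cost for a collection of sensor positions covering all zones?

P5, P6 cover every zone at install cost 8 + 4 = 12.
Any cover uses at least 2 sensor positions; among all covering selections none totals below 12.

12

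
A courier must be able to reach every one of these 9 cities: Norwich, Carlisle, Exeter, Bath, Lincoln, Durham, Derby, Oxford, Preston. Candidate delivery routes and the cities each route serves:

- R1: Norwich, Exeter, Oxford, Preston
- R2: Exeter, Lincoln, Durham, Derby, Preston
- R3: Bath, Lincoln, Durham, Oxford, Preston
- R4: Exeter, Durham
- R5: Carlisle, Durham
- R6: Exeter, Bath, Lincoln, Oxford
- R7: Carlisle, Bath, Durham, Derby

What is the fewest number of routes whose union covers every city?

3

R1, R2, R7 together cover {Norwich, Carlisle, Exeter, Bath, Lincoln, Durham, Derby, Oxford, Preston} — every city.
No 2 of the 7 routes cover everything (all 21 pairs fall short), so 3 is minimum.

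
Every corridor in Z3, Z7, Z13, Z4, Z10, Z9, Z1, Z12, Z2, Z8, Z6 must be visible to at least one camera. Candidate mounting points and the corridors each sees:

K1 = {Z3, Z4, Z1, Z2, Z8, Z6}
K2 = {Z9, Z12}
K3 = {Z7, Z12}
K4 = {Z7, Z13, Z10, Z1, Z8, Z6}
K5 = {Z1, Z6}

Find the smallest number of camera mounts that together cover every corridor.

3

K1, K2, K4 together cover {Z3, Z7, Z13, Z4, Z10, Z9, Z1, Z12, Z2, Z8, Z6} — every corridor.
No 2 of the 5 camera mounts cover everything (all 10 pairs fall short), so 3 is minimum.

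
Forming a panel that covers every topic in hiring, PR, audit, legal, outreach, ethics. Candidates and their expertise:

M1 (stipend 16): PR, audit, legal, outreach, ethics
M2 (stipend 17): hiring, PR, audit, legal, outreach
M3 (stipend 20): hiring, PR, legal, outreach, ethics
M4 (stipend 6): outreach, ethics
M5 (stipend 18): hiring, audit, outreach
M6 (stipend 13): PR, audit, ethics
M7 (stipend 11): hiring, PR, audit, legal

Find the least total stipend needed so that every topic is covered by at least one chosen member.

17

M4, M7 cover every topic at stipend 6 + 11 = 17.
Any cover uses at least 2 members; among all covering selections none totals below 17.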